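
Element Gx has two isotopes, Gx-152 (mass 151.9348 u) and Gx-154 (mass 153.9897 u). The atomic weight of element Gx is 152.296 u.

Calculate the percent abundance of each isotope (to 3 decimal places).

Gx-152: 82.423%, Gx-154: 17.577%

Writing the weighted mean with unknown fraction x of Gx-152:
151.9348·x + 153.9897·(1 − x) = 152.296
(151.9348 − 153.9897)·x = 152.296 − 153.9897
x = -1.6937 / -2.0549 = 0.82423 → 82.423% Gx-152, 17.577% Gx-154.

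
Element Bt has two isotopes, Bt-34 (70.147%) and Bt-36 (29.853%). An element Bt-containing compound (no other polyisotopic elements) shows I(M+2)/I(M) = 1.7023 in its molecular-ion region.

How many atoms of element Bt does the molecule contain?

The M+2/M ratio from n Bt atoms is n · q/p = n · 0.29853/0.70147.
n = 1.7023 × 0.70147/0.29853 = 4.00 ≈ 4

4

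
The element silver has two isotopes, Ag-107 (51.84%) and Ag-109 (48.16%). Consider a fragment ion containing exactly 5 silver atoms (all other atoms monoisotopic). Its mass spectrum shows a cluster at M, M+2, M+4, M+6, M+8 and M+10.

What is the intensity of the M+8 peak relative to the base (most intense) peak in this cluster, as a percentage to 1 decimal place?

43.2%

(0.5184 + 0.4816)^5 gives M 0.0374, M+2 0.1739, M+4 0.3231, M+6 0.3002, M+8 0.1394, M+10 0.0259; the largest is M+4.
P(M+4) = C(5,2) × 0.5184^3 × 0.4816^2 = 10 × 0.13931407 × 0.23193856 = 0.323123 (base)
P(M+8) = C(5,4) × 0.5184^1 × 0.4816^4 = 5 × 0.5184 × 0.0537955 = 0.139438
Relative intensity = 0.139438 / 0.323123 × 100 = 43.2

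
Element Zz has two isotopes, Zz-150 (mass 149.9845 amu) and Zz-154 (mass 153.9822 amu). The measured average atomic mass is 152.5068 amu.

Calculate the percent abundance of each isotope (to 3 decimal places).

With x = fraction of Zz-150 (so Zz-154 is 1 − x):
149.9845·x + 153.9822·(1 − x) = 152.5068
(149.9845 − 153.9822)·x = 152.5068 − 153.9822
x = -1.4754 / -3.9977 = 0.36906 → 36.906% Zz-150, 63.094% Zz-154.

Zz-150: 36.906%, Zz-154: 63.094%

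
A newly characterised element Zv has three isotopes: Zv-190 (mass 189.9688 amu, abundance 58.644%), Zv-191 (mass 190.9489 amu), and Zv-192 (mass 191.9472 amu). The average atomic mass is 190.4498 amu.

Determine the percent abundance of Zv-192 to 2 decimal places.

7.58%

Let x and y be the fractions of Zv-191 and Zv-192. Then x + y = 1 − 0.58644 = 0.41356 and 190.9489x + 191.9472y = 190.4498 − 0.58644×189.9688 = 79.044496928.
Substituting: 190.9489x + 191.9472(0.41356 − x) = 79.044496928
(190.9489 − 191.9472)x = -0.337187104  ⇒  x = 0.33776, y = 0.07580
Zv-191: 33.78%, Zv-192: 7.58%.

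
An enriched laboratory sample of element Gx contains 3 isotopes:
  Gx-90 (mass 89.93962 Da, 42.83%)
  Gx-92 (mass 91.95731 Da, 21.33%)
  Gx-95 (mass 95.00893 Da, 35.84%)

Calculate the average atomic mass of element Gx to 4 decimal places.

The abundance-weighted mean is 0.4283 × 89.93962 + 0.2133 × 91.95731 + 0.3584 × 95.00893
= 38.521139 + 19.614494 + 34.051201 = 92.186834 Da

92.1868 Da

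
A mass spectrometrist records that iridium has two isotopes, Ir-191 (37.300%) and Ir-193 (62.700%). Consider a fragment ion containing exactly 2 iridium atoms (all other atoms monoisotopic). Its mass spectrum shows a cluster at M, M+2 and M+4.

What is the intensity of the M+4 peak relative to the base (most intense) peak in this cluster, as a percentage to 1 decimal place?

Binomial terms of (0.37300 + 0.62700)^2: M 0.1391, M+2 0.4677, M+4 0.3931 → M+2 is the base peak.
P(M+2) = C(2,1) × 0.37300^1 × 0.62700^1 = 2 × 0.3730 × 0.6270 = 0.467742 (base)
P(M+4) = C(2,2) × 0.37300^0 × 0.62700^2 = 1 × 1.0000 × 0.393129 = 0.393129
Relative intensity = 0.393129 / 0.467742 × 100 = 84.0

84.0%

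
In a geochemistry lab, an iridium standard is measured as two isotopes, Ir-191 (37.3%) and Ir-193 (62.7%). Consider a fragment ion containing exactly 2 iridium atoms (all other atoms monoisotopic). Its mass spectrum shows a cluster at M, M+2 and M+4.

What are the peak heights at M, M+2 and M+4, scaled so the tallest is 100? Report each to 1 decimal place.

Expanding (0.373 + 0.627)^2:
P(M) = 0.373^2 = 0.139129
P(M+2) = 2 × 0.373^1 × 0.627^1 = 0.467742
P(M+4) = 0.627^2 = 0.393129
The M+2 peak is largest (0.467742); scaling to 100 gives 29.7 : 100.0 : 84.0.

29.7 : 100.0 : 84.0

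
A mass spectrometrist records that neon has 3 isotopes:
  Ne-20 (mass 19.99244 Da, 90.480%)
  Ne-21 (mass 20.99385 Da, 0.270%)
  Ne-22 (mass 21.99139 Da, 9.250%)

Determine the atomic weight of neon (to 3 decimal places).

20.180 Da

Weight each isotope mass by its fractional abundance: 0.90480 × 19.99244 + 0.00270 × 20.99385 + 0.09250 × 21.99139
= 18.089160 + 0.056683 + 2.034204 = 20.180047 Da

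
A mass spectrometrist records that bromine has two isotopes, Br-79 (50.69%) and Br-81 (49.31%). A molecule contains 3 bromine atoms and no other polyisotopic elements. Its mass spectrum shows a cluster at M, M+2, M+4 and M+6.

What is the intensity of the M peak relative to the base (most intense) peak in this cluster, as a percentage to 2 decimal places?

34.27%

Binomial terms of (0.5069 + 0.4931)^3: M 0.1302, M+2 0.3801, M+4 0.3698, M+6 0.1199 → M+2 is the base peak.
P(M+2) = C(3,1) × 0.5069^2 × 0.4931^1 = 3 × 0.25694761 × 0.4931 = 0.380103 (base)
P(M) = C(3,0) × 0.5069^3 × 0.4931^0 = 1 × 0.13024674 × 1.0000 = 0.130247
Relative intensity = 0.130247 / 0.380103 × 100 = 34.27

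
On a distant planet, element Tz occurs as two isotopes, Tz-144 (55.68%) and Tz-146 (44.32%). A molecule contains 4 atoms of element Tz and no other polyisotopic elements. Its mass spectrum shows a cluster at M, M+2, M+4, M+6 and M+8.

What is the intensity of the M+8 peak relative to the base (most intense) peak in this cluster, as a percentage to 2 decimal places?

10.56%

Binomial terms of (0.5568 + 0.4432)^4: M 0.0961, M+2 0.3060, M+4 0.3654, M+6 0.1939, M+8 0.0386 → M+4 is the base peak.
P(M+4) = C(4,2) × 0.5568^2 × 0.4432^2 = 6 × 0.31002624 × 0.19642624 = 0.365384 (base)
P(M+8) = C(4,4) × 0.5568^0 × 0.4432^4 = 1 × 1.0000 × 0.03858327 = 0.038583
Relative intensity = 0.038583 / 0.365384 × 100 = 10.56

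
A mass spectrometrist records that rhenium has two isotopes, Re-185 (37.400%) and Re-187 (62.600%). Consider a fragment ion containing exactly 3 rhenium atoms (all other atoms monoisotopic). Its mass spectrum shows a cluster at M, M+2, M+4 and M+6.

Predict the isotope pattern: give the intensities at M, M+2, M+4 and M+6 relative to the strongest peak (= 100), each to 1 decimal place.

11.9 : 59.7 : 100.0 : 55.8

Each Re atom is independently Re-185 (p = 0.37400) or Re-187 (q = 0.62600); the cluster is the binomial expansion (p + q)^3.
P(M) = 0.37400^3 = 0.052314
P(M+2) = 3 × 0.37400^2 × 0.62600^1 = 0.262687
P(M+4) = 3 × 0.37400^1 × 0.62600^2 = 0.439685
P(M+6) = 0.62600^3 = 0.245314
The M+4 peak is largest (0.439685); scaling to 100 gives 11.9 : 59.7 : 100.0 : 55.8.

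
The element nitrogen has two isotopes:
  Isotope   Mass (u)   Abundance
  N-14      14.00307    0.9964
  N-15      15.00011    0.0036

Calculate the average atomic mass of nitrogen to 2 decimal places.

14.01 u

Ar = Σ fᵢ·mᵢ = 0.9964 × 14.00307 + 0.0036 × 15.00011
= 13.952659 + 0.054000 = 14.006659 u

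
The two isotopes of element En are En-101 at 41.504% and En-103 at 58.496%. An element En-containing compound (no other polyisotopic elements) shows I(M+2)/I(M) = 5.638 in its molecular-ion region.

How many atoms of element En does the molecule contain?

4

With n En atoms, P(M+2)/P(M) = C(n,1)·p^(n−1)q / p^n = n·q/p = n · 0.58496/0.41504.
n = 5.638 × 0.41504/0.58496 = 4.00 ≈ 4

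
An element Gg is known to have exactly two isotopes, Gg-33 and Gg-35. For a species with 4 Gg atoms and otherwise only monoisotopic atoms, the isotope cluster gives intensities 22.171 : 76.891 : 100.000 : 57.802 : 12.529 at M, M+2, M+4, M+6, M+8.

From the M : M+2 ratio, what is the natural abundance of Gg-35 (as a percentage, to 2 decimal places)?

Write p for the Gg-33 fraction. I(M+2)/I(M) = [C(4,1)·p^3·(1−p)] / p^4 = 4·(1−p)/p = 76.891/22.171 = 3.4681
(1−p)/p = 3.4681/4 = 0.8670  ⇒  p = 1/(1 + 0.8670) = 0.5356
Gg-33: 53.56%, Gg-35: 46.44%.

46.44%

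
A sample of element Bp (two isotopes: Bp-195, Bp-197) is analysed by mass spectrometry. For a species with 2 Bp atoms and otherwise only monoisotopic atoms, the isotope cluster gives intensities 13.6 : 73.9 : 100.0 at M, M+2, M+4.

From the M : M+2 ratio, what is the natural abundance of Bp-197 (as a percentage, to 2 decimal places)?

Write p for the Bp-195 fraction. I(M+2)/I(M) = [C(2,1)·p^1·(1−p)] / p^2 = 2·(1−p)/p = 73.9/13.6 = 5.4338
(1−p)/p = 5.4338/2 = 2.7169  ⇒  p = 1/(1 + 2.7169) = 0.2690
Bp-195: 26.90%, Bp-197: 73.10%.

73.10%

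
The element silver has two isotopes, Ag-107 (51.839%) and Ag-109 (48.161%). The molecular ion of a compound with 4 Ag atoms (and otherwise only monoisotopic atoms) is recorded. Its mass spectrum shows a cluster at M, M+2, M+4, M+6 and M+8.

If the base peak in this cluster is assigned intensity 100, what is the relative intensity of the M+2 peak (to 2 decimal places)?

71.76

Binomial terms of (0.51839 + 0.48161)^4: M 0.0722, M+2 0.2684, M+4 0.3740, M+6 0.2316, M+8 0.0538 → M+4 is the base peak.
P(M+4) = C(4,2) × 0.51839^2 × 0.48161^2 = 6 × 0.26872819 × 0.23194819 = 0.373986 (base)
P(M+2) = C(4,1) × 0.51839^3 × 0.48161^1 = 4 × 0.13930601 × 0.48161 = 0.268365
Relative intensity = 0.268365 / 0.373986 × 100 = 71.76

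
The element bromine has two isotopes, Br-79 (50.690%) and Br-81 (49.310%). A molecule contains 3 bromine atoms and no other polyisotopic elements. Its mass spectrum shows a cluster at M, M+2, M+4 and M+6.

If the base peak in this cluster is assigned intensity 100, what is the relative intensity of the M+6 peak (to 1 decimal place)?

(0.50690 + 0.49310)^3 gives M 0.1302, M+2 0.3801, M+4 0.3698, M+6 0.1199; the largest is M+2.
P(M+2) = C(3,1) × 0.50690^2 × 0.49310^1 = 3 × 0.25694761 × 0.4931 = 0.380103 (base)
P(M+6) = C(3,3) × 0.50690^0 × 0.49310^3 = 1 × 1.0000 × 0.11989609 = 0.119896
Relative intensity = 0.119896 / 0.380103 × 100 = 31.5

31.5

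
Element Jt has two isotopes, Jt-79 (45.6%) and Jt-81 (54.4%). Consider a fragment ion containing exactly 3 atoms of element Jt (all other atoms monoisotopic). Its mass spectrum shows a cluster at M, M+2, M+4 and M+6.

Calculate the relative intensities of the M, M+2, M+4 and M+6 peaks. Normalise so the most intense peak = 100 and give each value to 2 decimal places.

The 3 Jt atoms are independent, so intensities follow the terms of (0.456 + 0.544)^3.
P(M) = 0.456^3 = 0.094819
P(M+2) = 3 × 0.456^2 × 0.544^1 = 0.339352
P(M+4) = 3 × 0.456^1 × 0.544^2 = 0.404840
P(M+6) = 0.544^3 = 0.160989
The M+4 peak is largest (0.404840); scaling to 100 gives 23.42 : 83.82 : 100.00 : 39.77.

23.42 : 83.82 : 100.00 : 39.77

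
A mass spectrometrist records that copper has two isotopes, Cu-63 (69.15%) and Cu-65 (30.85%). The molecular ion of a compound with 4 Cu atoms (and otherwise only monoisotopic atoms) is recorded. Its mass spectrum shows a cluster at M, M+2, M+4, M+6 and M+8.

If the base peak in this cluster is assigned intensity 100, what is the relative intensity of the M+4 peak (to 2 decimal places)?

(0.6915 + 0.3085)^4 gives M 0.2286, M+2 0.4080, M+4 0.2731, M+6 0.0812, M+8 0.0091; the largest is M+2.
P(M+2) = C(4,1) × 0.6915^3 × 0.3085^1 = 4 × 0.33065611 × 0.3085 = 0.408030 (base)
P(M+4) = C(4,2) × 0.6915^2 × 0.3085^2 = 6 × 0.47817225 × 0.09517225 = 0.273052
Relative intensity = 0.273052 / 0.408030 × 100 = 66.92

66.92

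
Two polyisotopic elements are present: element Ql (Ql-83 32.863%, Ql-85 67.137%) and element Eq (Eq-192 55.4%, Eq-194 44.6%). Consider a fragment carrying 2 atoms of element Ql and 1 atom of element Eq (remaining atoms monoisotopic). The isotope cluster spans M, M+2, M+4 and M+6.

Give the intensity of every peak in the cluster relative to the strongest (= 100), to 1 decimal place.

13.4 : 65.5 : 100.0 : 45.0

Element Ql pattern (n=2): 0.10799768 : 0.44126465 : 0.45073768
Element Eq pattern (n=1): 0.5540 : 0.4460
Convolve the two distributions (both contribute in 2-u steps):
  M: 0.10799768×0.5540 = 0.059831
  M+2: 0.10799768×0.4460 + 0.44126465×0.5540 = 0.292628
  M+4: 0.44126465×0.4460 + 0.45073768×0.5540 = 0.446513
  M+6: 0.45073768×0.4460 = 0.201029
Scale to base peak (0.446513) = 100: 13.4 : 65.5 : 100.0 : 45.0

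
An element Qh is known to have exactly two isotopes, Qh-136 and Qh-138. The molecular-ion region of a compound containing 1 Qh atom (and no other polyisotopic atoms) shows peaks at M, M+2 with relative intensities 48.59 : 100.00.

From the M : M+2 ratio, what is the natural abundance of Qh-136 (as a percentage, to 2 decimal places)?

32.70%

Let p = fractional abundance of Qh-136. I(M+2)/I(M) = [C(1,1)·p^0·(1−p)] / p^1 = 1·(1−p)/p = 100.00/48.59 = 2.0580
(1−p)/p = 2.0580/1 = 2.0580  ⇒  p = 1/(1 + 2.0580) = 0.3270
Qh-136: 32.70%, Qh-138: 67.30%.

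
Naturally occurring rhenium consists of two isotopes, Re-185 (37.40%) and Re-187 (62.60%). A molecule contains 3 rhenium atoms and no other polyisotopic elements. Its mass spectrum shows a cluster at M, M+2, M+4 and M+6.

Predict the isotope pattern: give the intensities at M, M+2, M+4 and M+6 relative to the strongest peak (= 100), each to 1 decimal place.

Expanding (0.3740 + 0.6260)^3:
P(M) = 0.3740^3 = 0.052314
P(M+2) = 3 × 0.3740^2 × 0.6260^1 = 0.262687
P(M+4) = 3 × 0.3740^1 × 0.6260^2 = 0.439685
P(M+6) = 0.6260^3 = 0.245314
The M+4 peak is largest (0.439685); scaling to 100 gives 11.9 : 59.7 : 100.0 : 55.8.

11.9 : 59.7 : 100.0 : 55.8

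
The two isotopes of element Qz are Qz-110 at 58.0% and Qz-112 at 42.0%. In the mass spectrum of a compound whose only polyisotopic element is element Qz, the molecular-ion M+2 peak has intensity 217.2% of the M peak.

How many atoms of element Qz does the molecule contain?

With n Qz atoms, P(M+2)/P(M) = C(n,1)·p^(n−1)q / p^n = n·q/p = n · 0.420/0.580.
n = 2.172 × 0.580/0.420 = 3.00 ≈ 3

3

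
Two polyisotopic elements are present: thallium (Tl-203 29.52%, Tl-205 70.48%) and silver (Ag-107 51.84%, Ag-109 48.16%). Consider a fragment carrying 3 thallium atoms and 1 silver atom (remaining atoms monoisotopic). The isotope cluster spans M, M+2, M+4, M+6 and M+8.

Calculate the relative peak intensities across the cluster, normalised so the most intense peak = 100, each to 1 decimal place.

3.4 : 27.4 : 80.5 : 100.0 : 42.9

Thallium pattern (n=3): 0.02572463 : 0.18425524 : 0.43991564 : 0.35010449
Silver pattern (n=1): 0.5184 : 0.4816
Convolve the two distributions (both contribute in 2-u steps):
  M: 0.02572463×0.5184 = 0.013336
  M+2: 0.02572463×0.4816 + 0.18425524×0.5184 = 0.107907
  M+4: 0.18425524×0.4816 + 0.43991564×0.5184 = 0.316790
  M+6: 0.43991564×0.4816 + 0.35010449×0.5184 = 0.393358
  M+8: 0.35010449×0.4816 = 0.168610
Scale to base peak (0.393358) = 100: 3.4 : 27.4 : 80.5 : 100.0 : 42.9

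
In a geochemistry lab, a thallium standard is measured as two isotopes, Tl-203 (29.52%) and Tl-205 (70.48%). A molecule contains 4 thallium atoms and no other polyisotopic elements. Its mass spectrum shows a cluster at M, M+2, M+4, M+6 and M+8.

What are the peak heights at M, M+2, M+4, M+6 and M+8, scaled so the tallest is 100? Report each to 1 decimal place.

1.8 : 17.5 : 62.8 : 100.0 : 59.7

The 4 Tl atoms are independent, so intensities follow the terms of (0.2952 + 0.7048)^4.
P(M) = 0.2952^4 = 0.007594
P(M+2) = 4 × 0.2952^3 × 0.7048^1 = 0.072523
P(M+4) = 6 × 0.2952^2 × 0.7048^2 = 0.259726
P(M+6) = 4 × 0.2952^1 × 0.7048^3 = 0.413403
P(M+8) = 0.7048^4 = 0.246754
The M+6 peak is largest (0.413403); scaling to 100 gives 1.8 : 17.5 : 62.8 : 100.0 : 59.7.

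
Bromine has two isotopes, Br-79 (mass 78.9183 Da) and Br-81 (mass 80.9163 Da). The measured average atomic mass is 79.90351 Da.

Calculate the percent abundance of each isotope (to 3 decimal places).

Br-79: 50.690%, Br-81: 49.310%

Writing the weighted mean with unknown fraction x of Br-79:
78.9183·x + 80.9163·(1 − x) = 79.90351
(78.9183 − 80.9163)·x = 79.90351 − 80.9163
x = -1.01279 / -1.9980 = 0.50690 → 50.690% Br-79, 49.310% Br-81.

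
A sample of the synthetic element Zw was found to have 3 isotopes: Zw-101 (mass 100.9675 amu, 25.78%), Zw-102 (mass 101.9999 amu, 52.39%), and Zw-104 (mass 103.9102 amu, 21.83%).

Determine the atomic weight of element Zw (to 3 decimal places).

102.151 amu

Ar = Σ fᵢ·mᵢ = 0.2578 × 100.9675 + 0.5239 × 101.9999 + 0.2183 × 103.9102
= 26.02942 + 53.43775 + 22.68360 = 102.15077 amu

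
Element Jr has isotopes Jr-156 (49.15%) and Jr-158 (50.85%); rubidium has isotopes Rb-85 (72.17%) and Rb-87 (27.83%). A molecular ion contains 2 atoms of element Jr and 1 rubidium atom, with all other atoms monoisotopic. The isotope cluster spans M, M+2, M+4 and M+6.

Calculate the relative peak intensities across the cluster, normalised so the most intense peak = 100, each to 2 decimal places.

40.74 : 100.00 : 76.11 : 16.81

Element Jr pattern (n=2): 0.24157225 : 0.4998555 : 0.25857225
Rubidium pattern (n=1): 0.7217 : 0.2783
Convolve the two distributions (both contribute in 2-u steps):
  M: 0.24157225×0.7217 = 0.174343
  M+2: 0.24157225×0.2783 + 0.4998555×0.7217 = 0.427975
  M+4: 0.4998555×0.2783 + 0.25857225×0.7217 = 0.325721
  M+6: 0.25857225×0.2783 = 0.071961
Scale to base peak (0.427975) = 100: 40.74 : 100.00 : 76.11 : 16.81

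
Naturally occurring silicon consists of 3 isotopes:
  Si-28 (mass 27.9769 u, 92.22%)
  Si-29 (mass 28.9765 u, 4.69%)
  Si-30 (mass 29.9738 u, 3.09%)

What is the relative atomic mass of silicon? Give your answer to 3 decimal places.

The abundance-weighted mean is 0.9222 × 27.9769 + 0.0469 × 28.9765 + 0.0309 × 29.9738
= 25.80030 + 1.35900 + 0.92619 = 28.08549 u

28.085 u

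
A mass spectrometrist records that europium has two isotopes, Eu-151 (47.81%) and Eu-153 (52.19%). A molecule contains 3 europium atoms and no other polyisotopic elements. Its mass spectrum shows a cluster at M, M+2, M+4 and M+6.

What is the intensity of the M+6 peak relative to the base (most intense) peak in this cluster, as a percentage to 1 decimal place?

Binomial terms of (0.4781 + 0.5219)^3: M 0.1093, M+2 0.3579, M+4 0.3907, M+6 0.1422 → M+4 is the base peak.
P(M+4) = C(3,2) × 0.4781^1 × 0.5219^2 = 3 × 0.4781 × 0.27237961 = 0.390674 (base)
P(M+6) = C(3,3) × 0.4781^0 × 0.5219^3 = 1 × 1.0000 × 0.14215492 = 0.142155
Relative intensity = 0.142155 / 0.390674 × 100 = 36.4

36.4%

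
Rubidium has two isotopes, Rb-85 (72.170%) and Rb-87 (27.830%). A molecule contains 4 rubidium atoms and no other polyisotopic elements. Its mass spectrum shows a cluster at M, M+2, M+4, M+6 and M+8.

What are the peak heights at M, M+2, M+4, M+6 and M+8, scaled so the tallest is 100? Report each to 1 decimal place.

Expanding (0.72170 + 0.27830)^4:
P(M) = 0.72170^4 = 0.271286
P(M+2) = 4 × 0.72170^3 × 0.27830^1 = 0.418450
P(M+4) = 6 × 0.72170^2 × 0.27830^2 = 0.242042
P(M+6) = 4 × 0.72170^1 × 0.27830^3 = 0.062224
P(M+8) = 0.27830^4 = 0.005999
The M+2 peak is largest (0.418450); scaling to 100 gives 64.8 : 100.0 : 57.8 : 14.9 : 1.4.

64.8 : 100.0 : 57.8 : 14.9 : 1.4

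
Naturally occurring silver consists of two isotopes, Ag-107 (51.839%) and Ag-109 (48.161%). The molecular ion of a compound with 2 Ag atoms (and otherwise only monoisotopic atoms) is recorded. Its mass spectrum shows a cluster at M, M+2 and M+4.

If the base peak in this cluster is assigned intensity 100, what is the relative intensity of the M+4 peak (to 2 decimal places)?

46.45

(0.51839 + 0.48161)^2 gives M 0.2687, M+2 0.4993, M+4 0.2319; the largest is M+2.
P(M+2) = C(2,1) × 0.51839^1 × 0.48161^1 = 2 × 0.51839 × 0.48161 = 0.499324 (base)
P(M+4) = C(2,2) × 0.51839^0 × 0.48161^2 = 1 × 1.0000 × 0.23194819 = 0.231948
Relative intensity = 0.231948 / 0.499324 × 100 = 46.45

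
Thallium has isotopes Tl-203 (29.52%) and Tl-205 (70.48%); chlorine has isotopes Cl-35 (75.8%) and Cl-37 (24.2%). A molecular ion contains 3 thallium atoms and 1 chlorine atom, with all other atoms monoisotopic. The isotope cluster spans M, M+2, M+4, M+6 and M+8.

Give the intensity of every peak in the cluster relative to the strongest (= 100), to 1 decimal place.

Thallium pattern (n=3): 0.02572463 : 0.18425524 : 0.43991564 : 0.35010449
Chlorine pattern (n=1): 0.7580 : 0.2420
Convolve the two distributions (both contribute in 2-u steps):
  M: 0.02572463×0.7580 = 0.019499
  M+2: 0.02572463×0.2420 + 0.18425524×0.7580 = 0.145891
  M+4: 0.18425524×0.2420 + 0.43991564×0.7580 = 0.378046
  M+6: 0.43991564×0.2420 + 0.35010449×0.7580 = 0.371839
  M+8: 0.35010449×0.2420 = 0.084725
Scale to base peak (0.378046) = 100: 5.2 : 38.6 : 100.0 : 98.4 : 22.4

5.2 : 38.6 : 100.0 : 98.4 : 22.4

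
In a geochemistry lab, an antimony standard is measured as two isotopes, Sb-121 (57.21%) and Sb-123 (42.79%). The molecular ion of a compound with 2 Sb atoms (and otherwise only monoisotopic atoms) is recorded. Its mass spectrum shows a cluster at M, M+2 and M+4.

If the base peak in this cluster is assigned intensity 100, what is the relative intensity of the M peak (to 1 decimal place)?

Binomial terms of (0.5721 + 0.4279)^2: M 0.3273, M+2 0.4896, M+4 0.1831 → M+2 is the base peak.
P(M+2) = C(2,1) × 0.5721^1 × 0.4279^1 = 2 × 0.5721 × 0.4279 = 0.489603 (base)
P(M) = C(2,0) × 0.5721^2 × 0.4279^0 = 1 × 0.32729841 × 1.0000 = 0.327298
Relative intensity = 0.327298 / 0.489603 × 100 = 66.8

66.8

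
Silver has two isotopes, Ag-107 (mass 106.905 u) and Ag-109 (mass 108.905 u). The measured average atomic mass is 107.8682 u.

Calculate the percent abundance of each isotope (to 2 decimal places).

Ag-107: 51.84%, Ag-109: 48.16%

With x = fraction of Ag-107 (so Ag-109 is 1 − x):
106.905·x + 108.905·(1 − x) = 107.8682
(106.905 − 108.905)·x = 107.8682 − 108.905
x = -1.0368 / -2.000 = 0.51840 → 51.84% Ag-107, 48.16% Ag-109.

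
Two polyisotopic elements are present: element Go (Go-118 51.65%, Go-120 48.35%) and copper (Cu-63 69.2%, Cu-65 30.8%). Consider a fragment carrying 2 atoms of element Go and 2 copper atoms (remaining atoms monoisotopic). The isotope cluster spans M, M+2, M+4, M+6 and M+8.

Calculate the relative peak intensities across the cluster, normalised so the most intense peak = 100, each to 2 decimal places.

Element Go pattern (n=2): 0.26677225 : 0.4994555 : 0.23377225
Copper pattern (n=2): 0.478864 : 0.426272 : 0.094864
Convolve the two distributions (both contribute in 2-u steps):
  M: 0.26677225×0.478864 = 0.127748
  M+2: 0.26677225×0.426272 + 0.4994555×0.478864 = 0.352889
  M+4: 0.26677225×0.094864 + 0.4994555×0.426272 + 0.23377225×0.478864 = 0.350156
  M+6: 0.4994555×0.094864 + 0.23377225×0.426272 = 0.147031
  M+8: 0.23377225×0.094864 = 0.022177
Scale to base peak (0.352889) = 100: 36.20 : 100.00 : 99.23 : 41.66 : 6.28

36.20 : 100.00 : 99.23 : 41.66 : 6.28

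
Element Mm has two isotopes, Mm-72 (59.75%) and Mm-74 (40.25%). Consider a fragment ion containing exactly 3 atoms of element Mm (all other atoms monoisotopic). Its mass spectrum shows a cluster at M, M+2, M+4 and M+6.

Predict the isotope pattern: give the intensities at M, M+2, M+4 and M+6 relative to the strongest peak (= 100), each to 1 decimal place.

The 3 Mm atoms are independent, so intensities follow the terms of (0.5975 + 0.4025)^3.
P(M) = 0.5975^3 = 0.213311
P(M+2) = 3 × 0.5975^2 × 0.4025^1 = 0.431085
P(M+4) = 3 × 0.5975^1 × 0.4025^2 = 0.290396
P(M+6) = 0.4025^3 = 0.065208
The M+2 peak is largest (0.431085); scaling to 100 gives 49.5 : 100.0 : 67.4 : 15.1.

49.5 : 100.0 : 67.4 : 15.1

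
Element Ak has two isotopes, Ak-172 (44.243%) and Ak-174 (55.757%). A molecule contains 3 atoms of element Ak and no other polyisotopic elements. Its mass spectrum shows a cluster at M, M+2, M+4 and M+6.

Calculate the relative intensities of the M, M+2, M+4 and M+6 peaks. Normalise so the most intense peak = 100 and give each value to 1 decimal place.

Each Ak atom is independently Ak-172 (p = 0.44243) or Ak-174 (q = 0.55757); the cluster is the binomial expansion (p + q)^3.
P(M) = 0.44243^3 = 0.086603
P(M+2) = 3 × 0.44243^2 × 0.55757^1 = 0.327423
P(M+4) = 3 × 0.44243^1 × 0.55757^2 = 0.412634
P(M+6) = 0.55757^3 = 0.173340
The M+4 peak is largest (0.412634); scaling to 100 gives 21.0 : 79.3 : 100.0 : 42.0.

21.0 : 79.3 : 100.0 : 42.0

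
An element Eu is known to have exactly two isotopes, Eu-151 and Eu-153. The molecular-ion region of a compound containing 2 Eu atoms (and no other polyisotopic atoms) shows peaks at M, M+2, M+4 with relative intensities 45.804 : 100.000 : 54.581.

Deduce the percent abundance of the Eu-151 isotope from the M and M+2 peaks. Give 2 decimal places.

47.81%

Let p = fractional abundance of Eu-151. I(M+2)/I(M) = [C(2,1)·p^1·(1−p)] / p^2 = 2·(1−p)/p = 100.000/45.804 = 2.1832
(1−p)/p = 2.1832/2 = 1.0916  ⇒  p = 1/(1 + 1.0916) = 0.4781
Eu-151: 47.81%, Eu-153: 52.19%.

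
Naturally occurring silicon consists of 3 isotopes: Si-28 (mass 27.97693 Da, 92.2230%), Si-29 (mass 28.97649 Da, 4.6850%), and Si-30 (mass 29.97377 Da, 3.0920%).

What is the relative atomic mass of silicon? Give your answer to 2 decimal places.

28.09 Da

Weight each isotope mass by its fractional abundance: 0.922230 × 27.97693 + 0.046850 × 28.97649 + 0.030920 × 29.97377
= 25.801164 + 1.357549 + 0.926789 = 28.085502 Da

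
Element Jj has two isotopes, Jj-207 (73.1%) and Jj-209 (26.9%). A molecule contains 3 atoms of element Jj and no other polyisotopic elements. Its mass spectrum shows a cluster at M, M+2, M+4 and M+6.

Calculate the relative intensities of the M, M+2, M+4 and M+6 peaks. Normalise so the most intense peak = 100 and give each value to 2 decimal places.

Each Jj atom is independently Jj-207 (p = 0.731) or Jj-209 (q = 0.269); the cluster is the binomial expansion (p + q)^3.
P(M) = 0.731^3 = 0.390618
P(M+2) = 3 × 0.731^2 × 0.269^1 = 0.431229
P(M+4) = 3 × 0.731^1 × 0.269^2 = 0.158688
P(M+6) = 0.269^3 = 0.019465
The M+2 peak is largest (0.431229); scaling to 100 gives 90.58 : 100.00 : 36.80 : 4.51.

90.58 : 100.00 : 36.80 : 4.51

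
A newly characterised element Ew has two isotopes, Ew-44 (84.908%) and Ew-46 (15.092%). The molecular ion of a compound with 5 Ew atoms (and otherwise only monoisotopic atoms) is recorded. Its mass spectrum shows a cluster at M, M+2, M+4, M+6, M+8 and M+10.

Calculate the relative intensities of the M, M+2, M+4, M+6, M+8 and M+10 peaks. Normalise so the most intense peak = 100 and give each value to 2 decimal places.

100.00 : 88.87 : 31.59 : 5.62 : 0.50 : 0.02

The 5 Ew atoms are independent, so intensities follow the terms of (0.84908 + 0.15092)^5.
P(M) = 0.84908^5 = 0.441309
P(M+2) = 5 × 0.84908^4 × 0.15092^1 = 0.392203
P(M+4) = 10 × 0.84908^3 × 0.15092^2 = 0.139425
P(M+6) = 10 × 0.84908^2 × 0.15092^3 = 0.024782
P(M+8) = 5 × 0.84908^1 × 0.15092^4 = 0.002202
P(M+10) = 0.15092^5 = 0.000078
The M peak is largest (0.441309); scaling to 100 gives 100.00 : 88.87 : 31.59 : 5.62 : 0.50 : 0.02.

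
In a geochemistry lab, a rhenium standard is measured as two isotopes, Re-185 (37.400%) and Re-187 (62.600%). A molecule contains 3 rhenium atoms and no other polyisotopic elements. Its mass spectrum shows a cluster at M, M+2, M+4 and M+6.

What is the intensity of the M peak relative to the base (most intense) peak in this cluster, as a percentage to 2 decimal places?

11.90%

(0.37400 + 0.62600)^3 gives M 0.0523, M+2 0.2627, M+4 0.4397, M+6 0.2453; the largest is M+4.
P(M+4) = C(3,2) × 0.37400^1 × 0.62600^2 = 3 × 0.3740 × 0.391876 = 0.439685 (base)
P(M) = C(3,0) × 0.37400^3 × 0.62600^0 = 1 × 0.05231362 × 1.0000 = 0.052314
Relative intensity = 0.052314 / 0.439685 × 100 = 11.90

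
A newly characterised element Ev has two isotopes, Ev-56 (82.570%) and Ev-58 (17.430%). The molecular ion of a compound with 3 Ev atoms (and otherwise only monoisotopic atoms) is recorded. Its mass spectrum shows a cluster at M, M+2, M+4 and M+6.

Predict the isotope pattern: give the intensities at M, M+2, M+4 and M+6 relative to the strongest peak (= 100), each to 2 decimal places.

Expanding (0.82570 + 0.17430)^3:
P(M) = 0.82570^3 = 0.562946
P(M+2) = 3 × 0.82570^2 × 0.17430^1 = 0.356503
P(M+4) = 3 × 0.82570^1 × 0.17430^2 = 0.075256
P(M+6) = 0.17430^3 = 0.005295
The M peak is largest (0.562946); scaling to 100 gives 100.00 : 63.33 : 13.37 : 0.94.

100.00 : 63.33 : 13.37 : 0.94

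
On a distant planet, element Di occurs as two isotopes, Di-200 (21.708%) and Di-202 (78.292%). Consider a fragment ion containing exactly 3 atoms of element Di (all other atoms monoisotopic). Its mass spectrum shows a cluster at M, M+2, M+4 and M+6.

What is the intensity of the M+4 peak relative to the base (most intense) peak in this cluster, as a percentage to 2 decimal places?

83.18%

(0.21708 + 0.78292)^3 gives M 0.0102, M+2 0.1107, M+4 0.3992, M+6 0.4799; the largest is M+6.
P(M+6) = C(3,3) × 0.21708^0 × 0.78292^3 = 1 × 1.0000 × 0.47990156 = 0.479902 (base)
P(M+4) = C(3,2) × 0.21708^1 × 0.78292^2 = 3 × 0.21708 × 0.61296373 = 0.399186
Relative intensity = 0.399186 / 0.479902 × 100 = 83.18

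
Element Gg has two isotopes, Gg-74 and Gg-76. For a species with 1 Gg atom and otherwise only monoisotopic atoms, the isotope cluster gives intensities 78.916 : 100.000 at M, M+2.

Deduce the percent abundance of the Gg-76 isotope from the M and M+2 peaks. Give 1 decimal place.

If p is the fraction of Gg that is Gg-74, then I(M+2)/I(M) = [C(1,1)·p^0·(1−p)] / p^1 = 1·(1−p)/p = 100.000/78.916 = 1.2672
(1−p)/p = 1.2672/1 = 1.2672  ⇒  p = 1/(1 + 1.2672) = 0.4411
Gg-74: 44.1%, Gg-76: 55.9%.

55.9%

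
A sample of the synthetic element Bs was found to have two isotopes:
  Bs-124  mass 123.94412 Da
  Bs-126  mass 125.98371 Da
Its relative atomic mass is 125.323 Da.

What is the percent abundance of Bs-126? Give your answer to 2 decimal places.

Writing the weighted mean with unknown fraction x of Bs-124:
123.94412·x + 125.98371·(1 − x) = 125.323
(123.94412 − 125.98371)·x = 125.323 − 125.98371
x = -0.66071 / -2.03959 = 0.32394 → 32.39% Bs-124, 67.61% Bs-126.

67.61%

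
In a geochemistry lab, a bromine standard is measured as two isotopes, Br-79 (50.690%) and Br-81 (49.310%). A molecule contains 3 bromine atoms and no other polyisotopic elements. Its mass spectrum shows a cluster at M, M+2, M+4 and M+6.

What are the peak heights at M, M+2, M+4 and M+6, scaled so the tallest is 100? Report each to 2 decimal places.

The 3 Br atoms are independent, so intensities follow the terms of (0.50690 + 0.49310)^3.
P(M) = 0.50690^3 = 0.130247
P(M+2) = 3 × 0.50690^2 × 0.49310^1 = 0.380103
P(M+4) = 3 × 0.50690^1 × 0.49310^2 = 0.369755
P(M+6) = 0.49310^3 = 0.119896
The M+2 peak is largest (0.380103); scaling to 100 gives 34.27 : 100.00 : 97.28 : 31.54.

34.27 : 100.00 : 97.28 : 31.54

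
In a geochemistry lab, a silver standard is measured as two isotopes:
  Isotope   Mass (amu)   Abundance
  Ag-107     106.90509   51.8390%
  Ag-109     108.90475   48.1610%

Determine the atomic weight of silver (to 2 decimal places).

Average mass = Σ (abundance × isotope mass) = 0.518390 × 106.90509 + 0.481610 × 108.90475
= 55.418530 + 52.449617 = 107.868147 amu

107.87 amu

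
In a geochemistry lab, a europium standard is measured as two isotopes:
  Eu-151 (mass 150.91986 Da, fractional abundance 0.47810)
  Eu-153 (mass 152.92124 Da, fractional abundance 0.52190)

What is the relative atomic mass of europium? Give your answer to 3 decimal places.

Ar = Σ fᵢ·mᵢ = 0.47810 × 150.91986 + 0.52190 × 152.92124
= 72.154785 + 79.809595 = 151.964380 Da

151.964 Da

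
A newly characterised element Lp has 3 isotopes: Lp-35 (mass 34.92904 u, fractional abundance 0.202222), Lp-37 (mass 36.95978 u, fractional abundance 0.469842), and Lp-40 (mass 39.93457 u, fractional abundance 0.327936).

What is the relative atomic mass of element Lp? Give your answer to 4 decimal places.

Average mass = Σ (abundance × isotope mass) = 0.202222 × 34.92904 + 0.469842 × 36.95978 + 0.327936 × 39.93457
= 7.063420 + 17.365257 + 13.095983 = 37.524660 u

37.5247 u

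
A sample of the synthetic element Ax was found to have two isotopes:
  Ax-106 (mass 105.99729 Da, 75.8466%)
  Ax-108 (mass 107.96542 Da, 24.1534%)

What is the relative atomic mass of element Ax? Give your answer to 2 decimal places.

Ar = Σ fᵢ·mᵢ = 0.758466 × 105.99729 + 0.241534 × 107.96542
= 80.395341 + 26.077320 = 106.472661 Da

106.47 Da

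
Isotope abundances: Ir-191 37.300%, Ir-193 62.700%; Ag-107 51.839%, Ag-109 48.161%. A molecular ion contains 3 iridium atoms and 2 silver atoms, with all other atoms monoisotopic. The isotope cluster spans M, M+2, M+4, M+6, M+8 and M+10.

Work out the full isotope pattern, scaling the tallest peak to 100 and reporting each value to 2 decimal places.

4.02 : 27.77 : 75.28 : 100.00 : 64.95 : 16.50

Iridium pattern (n=3): 0.05189512 : 0.26170165 : 0.43991135 : 0.24649188
Silver pattern (n=2): 0.26872819 : 0.49932362 : 0.23194819
Convolve the two distributions (both contribute in 2-u steps):
  M: 0.05189512×0.26872819 = 0.013946
  M+2: 0.05189512×0.49932362 + 0.26170165×0.26872819 = 0.096239
  M+4: 0.05189512×0.23194819 + 0.26170165×0.49932362 + 0.43991135×0.26872819 = 0.260927
  M+6: 0.26170165×0.23194819 + 0.43991135×0.49932362 + 0.24649188×0.26872819 = 0.346599
  M+8: 0.43991135×0.23194819 + 0.24649188×0.49932362 = 0.225116
  M+10: 0.24649188×0.23194819 = 0.057173
Scale to base peak (0.346599) = 100: 4.02 : 27.77 : 75.28 : 100.00 : 64.95 : 16.50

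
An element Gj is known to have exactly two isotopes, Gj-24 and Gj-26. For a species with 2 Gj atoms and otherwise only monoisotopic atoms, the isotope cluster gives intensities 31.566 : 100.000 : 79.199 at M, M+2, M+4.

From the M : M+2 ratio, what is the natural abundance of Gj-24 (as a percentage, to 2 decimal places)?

Write p for the Gj-24 fraction. I(M+2)/I(M) = [C(2,1)·p^1·(1−p)] / p^2 = 2·(1−p)/p = 100.000/31.566 = 3.1680
(1−p)/p = 3.1680/2 = 1.5840  ⇒  p = 1/(1 + 1.5840) = 0.3870
Gj-24: 38.70%, Gj-26: 61.30%.

38.70%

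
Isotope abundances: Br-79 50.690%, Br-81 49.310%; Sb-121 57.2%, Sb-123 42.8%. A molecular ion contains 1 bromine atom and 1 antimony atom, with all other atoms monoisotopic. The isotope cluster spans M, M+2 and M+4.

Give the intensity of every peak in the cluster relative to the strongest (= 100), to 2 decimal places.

58.10 : 100.00 : 42.29

Bromine pattern (n=1): 0.5069 : 0.4931
Antimony pattern (n=1): 0.5720 : 0.4280
Convolve the two distributions (both contribute in 2-u steps):
  M: 0.5069×0.5720 = 0.289947
  M+2: 0.5069×0.4280 + 0.4931×0.5720 = 0.499006
  M+4: 0.4931×0.4280 = 0.211047
Scale to base peak (0.499006) = 100: 58.10 : 100.00 : 42.29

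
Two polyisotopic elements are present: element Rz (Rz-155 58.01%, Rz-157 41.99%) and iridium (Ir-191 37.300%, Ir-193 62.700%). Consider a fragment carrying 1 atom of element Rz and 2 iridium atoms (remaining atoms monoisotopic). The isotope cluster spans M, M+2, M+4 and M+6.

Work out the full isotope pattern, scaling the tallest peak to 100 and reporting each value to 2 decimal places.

Element Rz pattern (n=1): 0.5801 : 0.4199
Iridium pattern (n=2): 0.139129 : 0.467742 : 0.393129
Convolve the two distributions (both contribute in 2-u steps):
  M: 0.5801×0.139129 = 0.080709
  M+2: 0.5801×0.467742 + 0.4199×0.139129 = 0.329757
  M+4: 0.5801×0.393129 + 0.4199×0.467742 = 0.424459
  M+6: 0.4199×0.393129 = 0.165075
Scale to base peak (0.424459) = 100: 19.01 : 77.69 : 100.00 : 38.89

19.01 : 77.69 : 100.00 : 38.89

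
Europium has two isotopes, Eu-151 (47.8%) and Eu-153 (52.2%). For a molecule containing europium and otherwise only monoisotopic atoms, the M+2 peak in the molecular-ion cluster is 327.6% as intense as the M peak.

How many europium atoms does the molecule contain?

For n independent Eu atoms, I(M+2)/I(M) = n · (abundance Eu-153) / (abundance Eu-151) = n · 0.522/0.478.
n = 3.276 × 0.478/0.522 = 3.00 ≈ 3

3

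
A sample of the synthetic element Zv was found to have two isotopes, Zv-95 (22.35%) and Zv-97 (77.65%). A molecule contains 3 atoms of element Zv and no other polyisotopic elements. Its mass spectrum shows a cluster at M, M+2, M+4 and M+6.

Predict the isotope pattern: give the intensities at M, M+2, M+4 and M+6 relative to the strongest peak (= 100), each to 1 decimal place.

2.4 : 24.9 : 86.3 : 100.0

The 3 Zv atoms are independent, so intensities follow the terms of (0.2235 + 0.7765)^3.
P(M) = 0.2235^3 = 0.011164
P(M+2) = 3 × 0.2235^2 × 0.7765^1 = 0.116364
P(M+4) = 3 × 0.2235^1 × 0.7765^2 = 0.404279
P(M+6) = 0.7765^3 = 0.468192
The M+6 peak is largest (0.468192); scaling to 100 gives 2.4 : 24.9 : 86.3 : 100.0.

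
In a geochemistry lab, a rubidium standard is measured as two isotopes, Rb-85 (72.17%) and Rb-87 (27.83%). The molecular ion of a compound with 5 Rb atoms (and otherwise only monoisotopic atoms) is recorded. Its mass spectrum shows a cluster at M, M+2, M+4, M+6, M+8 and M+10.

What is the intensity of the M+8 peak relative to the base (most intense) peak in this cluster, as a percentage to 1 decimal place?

(0.7217 + 0.2783)^5 gives M 0.1958, M+2 0.3775, M+4 0.2911, M+6 0.1123, M+8 0.0216, M+10 0.0017; the largest is M+2.
P(M+2) = C(5,1) × 0.7217^4 × 0.2783^1 = 5 × 0.27128565 × 0.2783 = 0.377494 (base)
P(M+8) = C(5,4) × 0.7217^1 × 0.2783^4 = 5 × 0.7217 × 0.00599864 = 0.021646
Relative intensity = 0.021646 / 0.377494 × 100 = 5.7

5.7%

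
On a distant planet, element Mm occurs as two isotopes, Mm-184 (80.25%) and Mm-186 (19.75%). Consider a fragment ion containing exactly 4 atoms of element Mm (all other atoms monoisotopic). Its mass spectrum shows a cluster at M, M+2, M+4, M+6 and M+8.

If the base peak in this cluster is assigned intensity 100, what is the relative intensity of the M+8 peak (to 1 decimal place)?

Binomial terms of (0.8025 + 0.1975)^4: M 0.4147, M+2 0.4083, M+4 0.1507, M+6 0.0247, M+8 0.0015 → M is the base peak.
P(M) = C(4,0) × 0.8025^4 × 0.1975^0 = 1 × 0.41474405 × 1.0000 = 0.414744 (base)
P(M+8) = C(4,4) × 0.8025^0 × 0.1975^4 = 1 × 1.0000 × 0.00152149 = 0.001521
Relative intensity = 0.001521 / 0.414744 × 100 = 0.4

0.4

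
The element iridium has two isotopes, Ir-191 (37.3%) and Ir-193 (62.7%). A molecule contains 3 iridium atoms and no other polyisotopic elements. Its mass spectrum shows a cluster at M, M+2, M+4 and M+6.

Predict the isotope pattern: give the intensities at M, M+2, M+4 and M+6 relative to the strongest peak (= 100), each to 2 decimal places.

Each Ir atom is independently Ir-191 (p = 0.373) or Ir-193 (q = 0.627); the cluster is the binomial expansion (p + q)^3.
P(M) = 0.373^3 = 0.051895
P(M+2) = 3 × 0.373^2 × 0.627^1 = 0.261702
P(M+4) = 3 × 0.373^1 × 0.627^2 = 0.439911
P(M+6) = 0.627^3 = 0.246492
The M+4 peak is largest (0.439911); scaling to 100 gives 11.80 : 59.49 : 100.00 : 56.03.

11.80 : 59.49 : 100.00 : 56.03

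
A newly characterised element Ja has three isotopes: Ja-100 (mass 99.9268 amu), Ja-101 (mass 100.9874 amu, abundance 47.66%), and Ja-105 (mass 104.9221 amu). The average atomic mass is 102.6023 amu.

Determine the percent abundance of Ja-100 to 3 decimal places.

Let x and y be the fractions of Ja-100 and Ja-105. Then x + y = 1 − 0.4766 = 0.5234 and 99.9268x + 104.9221y = 102.6023 − 0.4766×100.9874 = 54.47170516.
Substituting: 99.9268x + 104.9221(0.5234 − x) = 54.47170516
(99.9268 − 104.9221)x = -0.44452198  ⇒  x = 0.08899, y = 0.43441
Ja-100: 8.899%, Ja-105: 43.441%.

8.899%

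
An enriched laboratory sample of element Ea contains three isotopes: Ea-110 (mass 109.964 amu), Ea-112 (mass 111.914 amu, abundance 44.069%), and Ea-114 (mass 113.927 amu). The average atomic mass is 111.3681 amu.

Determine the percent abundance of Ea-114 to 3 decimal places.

The remaining 55.931% is split between Ea-110 (fraction x) and Ea-114 (fraction 0.55931 − x).
Substituting: 109.964x + 113.927(0.55931 − x) = 62.04871934
(109.964 − 113.927)x = -1.67179103  ⇒  x = 0.42185, y = 0.13746
Ea-110: 42.185%, Ea-114: 13.746%.

13.746%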